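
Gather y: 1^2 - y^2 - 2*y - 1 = -y^2 - 2*y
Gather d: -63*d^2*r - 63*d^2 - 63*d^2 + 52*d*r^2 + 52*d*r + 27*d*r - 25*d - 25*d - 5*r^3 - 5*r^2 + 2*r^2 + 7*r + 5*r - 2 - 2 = d^2*(-63*r - 126) + d*(52*r^2 + 79*r - 50) - 5*r^3 - 3*r^2 + 12*r - 4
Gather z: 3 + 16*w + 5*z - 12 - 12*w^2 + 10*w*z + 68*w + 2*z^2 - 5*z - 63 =-12*w^2 + 10*w*z + 84*w + 2*z^2 - 72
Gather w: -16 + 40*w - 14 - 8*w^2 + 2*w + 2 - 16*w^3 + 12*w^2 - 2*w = -16*w^3 + 4*w^2 + 40*w - 28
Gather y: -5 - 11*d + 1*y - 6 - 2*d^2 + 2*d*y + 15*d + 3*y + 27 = -2*d^2 + 4*d + y*(2*d + 4) + 16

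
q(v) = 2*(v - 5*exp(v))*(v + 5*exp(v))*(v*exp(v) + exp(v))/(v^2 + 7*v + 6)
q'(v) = 2*(1 - 5*exp(v))*(v + 5*exp(v))*(v*exp(v) + exp(v))/(v^2 + 7*v + 6) + 2*(-2*v - 7)*(v - 5*exp(v))*(v + 5*exp(v))*(v*exp(v) + exp(v))/(v^2 + 7*v + 6)^2 + 2*(v - 5*exp(v))*(v + 5*exp(v))*(v*exp(v) + 2*exp(v))/(v^2 + 7*v + 6) + 2*(v - 5*exp(v))*(v*exp(v) + exp(v))*(5*exp(v) + 1)/(v^2 + 7*v + 6) = 2*(v^3 + 7*v^2 - 75*v*exp(2*v) + 12*v - 425*exp(2*v))*exp(v)/(v^2 + 12*v + 36)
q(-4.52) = 0.30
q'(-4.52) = -0.04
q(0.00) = -8.33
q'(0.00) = -23.61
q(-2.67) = 0.29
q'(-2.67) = -0.03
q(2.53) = -11577.37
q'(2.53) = -33397.64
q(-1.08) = -0.24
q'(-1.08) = -1.28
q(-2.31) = 0.27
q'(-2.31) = -0.08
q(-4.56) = 0.30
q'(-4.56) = -0.04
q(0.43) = -28.16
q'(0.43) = -79.87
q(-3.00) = 0.30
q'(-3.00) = -0.00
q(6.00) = -273580784.17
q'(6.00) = -797947988.11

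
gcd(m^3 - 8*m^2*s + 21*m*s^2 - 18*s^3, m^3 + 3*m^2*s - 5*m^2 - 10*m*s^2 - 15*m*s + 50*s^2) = -m + 2*s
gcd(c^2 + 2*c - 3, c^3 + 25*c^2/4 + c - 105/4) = c + 3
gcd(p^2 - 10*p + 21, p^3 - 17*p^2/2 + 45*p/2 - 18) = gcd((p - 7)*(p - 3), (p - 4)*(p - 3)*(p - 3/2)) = p - 3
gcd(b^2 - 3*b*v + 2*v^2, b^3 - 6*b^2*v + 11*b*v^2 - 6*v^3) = b^2 - 3*b*v + 2*v^2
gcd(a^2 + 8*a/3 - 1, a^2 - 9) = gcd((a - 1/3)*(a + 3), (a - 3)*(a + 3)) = a + 3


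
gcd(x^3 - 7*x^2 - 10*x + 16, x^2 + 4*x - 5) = x - 1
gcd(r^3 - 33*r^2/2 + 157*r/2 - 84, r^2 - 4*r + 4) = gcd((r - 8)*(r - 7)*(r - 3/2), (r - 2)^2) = 1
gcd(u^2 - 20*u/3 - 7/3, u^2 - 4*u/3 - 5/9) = u + 1/3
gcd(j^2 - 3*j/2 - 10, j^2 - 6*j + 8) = j - 4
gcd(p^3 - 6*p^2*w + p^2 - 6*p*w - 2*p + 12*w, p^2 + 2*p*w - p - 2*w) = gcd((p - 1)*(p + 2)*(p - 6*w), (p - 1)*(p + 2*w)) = p - 1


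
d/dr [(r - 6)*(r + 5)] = 2*r - 1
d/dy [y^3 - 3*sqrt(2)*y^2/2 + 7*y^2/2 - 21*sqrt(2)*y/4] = 3*y^2 - 3*sqrt(2)*y + 7*y - 21*sqrt(2)/4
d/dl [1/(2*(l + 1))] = -1/(2*(l + 1)^2)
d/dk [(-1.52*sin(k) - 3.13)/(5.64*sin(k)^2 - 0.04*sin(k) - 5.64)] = (8.5728*sin(k)^2 + 35.3064*sin(k) + 8.4476)*cos(k)/(31.8096*sin(k)^4 - 0.4512*sin(k)^3 - 63.6176*sin(k)^2 + 0.4512*sin(k) + 31.8096)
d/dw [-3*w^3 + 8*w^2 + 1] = w*(16 - 9*w)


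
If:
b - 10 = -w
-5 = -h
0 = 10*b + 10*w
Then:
No Solution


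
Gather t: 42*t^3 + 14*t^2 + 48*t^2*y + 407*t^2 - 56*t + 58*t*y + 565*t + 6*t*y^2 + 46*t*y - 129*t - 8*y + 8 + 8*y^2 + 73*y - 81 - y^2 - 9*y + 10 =42*t^3 + t^2*(48*y + 421) + t*(6*y^2 + 104*y + 380) + 7*y^2 + 56*y - 63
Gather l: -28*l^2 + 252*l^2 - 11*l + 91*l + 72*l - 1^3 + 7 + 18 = 224*l^2 + 152*l + 24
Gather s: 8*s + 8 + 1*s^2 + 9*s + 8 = s^2 + 17*s + 16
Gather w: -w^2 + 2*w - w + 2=-w^2 + w + 2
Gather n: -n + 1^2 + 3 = 4 - n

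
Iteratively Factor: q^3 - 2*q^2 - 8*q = (q)*(q^2 - 2*q - 8) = q*(q - 4)*(q + 2)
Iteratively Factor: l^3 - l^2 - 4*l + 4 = (l - 2)*(l^2 + l - 2) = (l - 2)*(l + 2)*(l - 1)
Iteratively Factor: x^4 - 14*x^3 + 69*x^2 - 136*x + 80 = (x - 4)*(x^3 - 10*x^2 + 29*x - 20) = (x - 4)*(x - 1)*(x^2 - 9*x + 20) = (x - 4)^2*(x - 1)*(x - 5)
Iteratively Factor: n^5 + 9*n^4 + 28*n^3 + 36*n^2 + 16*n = (n + 1)*(n^4 + 8*n^3 + 20*n^2 + 16*n) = (n + 1)*(n + 2)*(n^3 + 6*n^2 + 8*n) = n*(n + 1)*(n + 2)*(n^2 + 6*n + 8) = n*(n + 1)*(n + 2)*(n + 4)*(n + 2)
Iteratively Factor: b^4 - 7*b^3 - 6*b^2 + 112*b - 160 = (b + 4)*(b^3 - 11*b^2 + 38*b - 40) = (b - 4)*(b + 4)*(b^2 - 7*b + 10) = (b - 5)*(b - 4)*(b + 4)*(b - 2)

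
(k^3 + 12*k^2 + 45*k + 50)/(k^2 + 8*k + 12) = (k^2 + 10*k + 25)/(k + 6)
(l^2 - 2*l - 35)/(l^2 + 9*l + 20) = (l - 7)/(l + 4)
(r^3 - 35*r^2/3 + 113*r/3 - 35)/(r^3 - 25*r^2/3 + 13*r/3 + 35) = (3*r - 5)/(3*r + 5)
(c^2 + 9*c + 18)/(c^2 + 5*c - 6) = (c + 3)/(c - 1)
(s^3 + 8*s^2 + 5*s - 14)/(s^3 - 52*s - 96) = (s^2 + 6*s - 7)/(s^2 - 2*s - 48)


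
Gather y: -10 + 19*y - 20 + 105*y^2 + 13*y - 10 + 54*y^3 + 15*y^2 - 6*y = 54*y^3 + 120*y^2 + 26*y - 40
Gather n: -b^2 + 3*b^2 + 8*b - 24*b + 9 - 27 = 2*b^2 - 16*b - 18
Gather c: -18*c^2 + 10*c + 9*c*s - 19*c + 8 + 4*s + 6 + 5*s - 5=-18*c^2 + c*(9*s - 9) + 9*s + 9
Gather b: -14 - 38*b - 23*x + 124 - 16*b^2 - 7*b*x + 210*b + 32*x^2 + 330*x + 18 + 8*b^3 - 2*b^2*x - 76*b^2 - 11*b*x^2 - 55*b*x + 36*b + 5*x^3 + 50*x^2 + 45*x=8*b^3 + b^2*(-2*x - 92) + b*(-11*x^2 - 62*x + 208) + 5*x^3 + 82*x^2 + 352*x + 128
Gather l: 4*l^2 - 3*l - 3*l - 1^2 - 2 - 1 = 4*l^2 - 6*l - 4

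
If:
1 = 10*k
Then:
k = 1/10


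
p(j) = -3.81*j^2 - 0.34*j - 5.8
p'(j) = -7.62*j - 0.34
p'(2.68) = -20.76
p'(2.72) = -21.07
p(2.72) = -34.91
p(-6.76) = -177.61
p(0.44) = -6.69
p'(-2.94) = 22.06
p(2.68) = -34.08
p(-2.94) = -37.73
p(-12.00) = -550.36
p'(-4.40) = 33.19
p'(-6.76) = 51.17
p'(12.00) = -91.78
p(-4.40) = -78.07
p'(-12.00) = 91.10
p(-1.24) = -11.24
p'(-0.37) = 2.48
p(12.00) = -558.52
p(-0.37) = -6.20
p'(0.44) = -3.69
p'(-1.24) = 9.11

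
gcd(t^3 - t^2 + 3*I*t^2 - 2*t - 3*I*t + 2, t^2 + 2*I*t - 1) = t + I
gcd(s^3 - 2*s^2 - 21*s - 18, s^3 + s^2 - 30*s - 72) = s^2 - 3*s - 18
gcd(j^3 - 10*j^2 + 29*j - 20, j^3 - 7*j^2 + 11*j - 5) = j^2 - 6*j + 5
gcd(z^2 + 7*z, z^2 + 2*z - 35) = z + 7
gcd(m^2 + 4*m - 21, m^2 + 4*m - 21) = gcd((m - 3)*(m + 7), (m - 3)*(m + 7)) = m^2 + 4*m - 21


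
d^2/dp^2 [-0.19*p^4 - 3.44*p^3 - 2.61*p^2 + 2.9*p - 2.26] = -2.28*p^2 - 20.64*p - 5.22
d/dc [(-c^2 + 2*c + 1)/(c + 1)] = (-c^2 - 2*c + 1)/(c^2 + 2*c + 1)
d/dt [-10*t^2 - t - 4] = -20*t - 1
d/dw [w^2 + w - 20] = 2*w + 1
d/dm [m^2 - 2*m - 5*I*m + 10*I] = 2*m - 2 - 5*I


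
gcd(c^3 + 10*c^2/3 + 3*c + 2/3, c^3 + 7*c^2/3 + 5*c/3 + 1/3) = c^2 + 4*c/3 + 1/3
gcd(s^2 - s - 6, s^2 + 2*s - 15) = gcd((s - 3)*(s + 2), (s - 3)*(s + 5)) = s - 3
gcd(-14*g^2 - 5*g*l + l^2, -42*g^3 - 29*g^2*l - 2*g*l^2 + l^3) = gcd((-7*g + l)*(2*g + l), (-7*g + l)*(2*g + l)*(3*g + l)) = 14*g^2 + 5*g*l - l^2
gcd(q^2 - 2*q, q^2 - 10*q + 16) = q - 2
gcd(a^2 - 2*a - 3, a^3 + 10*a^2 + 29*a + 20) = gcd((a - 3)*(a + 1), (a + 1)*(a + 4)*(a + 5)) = a + 1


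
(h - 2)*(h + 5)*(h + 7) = h^3 + 10*h^2 + 11*h - 70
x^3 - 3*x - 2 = (x - 2)*(x + 1)^2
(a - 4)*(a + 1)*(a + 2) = a^3 - a^2 - 10*a - 8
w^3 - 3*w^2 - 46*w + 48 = (w - 8)*(w - 1)*(w + 6)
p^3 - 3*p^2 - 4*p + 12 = (p - 3)*(p - 2)*(p + 2)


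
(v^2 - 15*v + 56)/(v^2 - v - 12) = (-v^2 + 15*v - 56)/(-v^2 + v + 12)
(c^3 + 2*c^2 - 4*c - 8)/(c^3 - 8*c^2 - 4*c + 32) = (c + 2)/(c - 8)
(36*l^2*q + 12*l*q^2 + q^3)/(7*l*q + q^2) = (36*l^2 + 12*l*q + q^2)/(7*l + q)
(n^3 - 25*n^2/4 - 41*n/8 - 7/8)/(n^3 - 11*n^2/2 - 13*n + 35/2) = (8*n^2 + 6*n + 1)/(4*(2*n^2 + 3*n - 5))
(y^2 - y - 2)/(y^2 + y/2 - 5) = 2*(y + 1)/(2*y + 5)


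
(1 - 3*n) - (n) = 1 - 4*n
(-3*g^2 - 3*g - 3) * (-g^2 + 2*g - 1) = 3*g^4 - 3*g^3 - 3*g + 3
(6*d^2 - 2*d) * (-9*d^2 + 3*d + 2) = -54*d^4 + 36*d^3 + 6*d^2 - 4*d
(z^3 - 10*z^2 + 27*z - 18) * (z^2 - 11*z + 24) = z^5 - 21*z^4 + 161*z^3 - 555*z^2 + 846*z - 432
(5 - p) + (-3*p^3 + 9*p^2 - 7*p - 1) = -3*p^3 + 9*p^2 - 8*p + 4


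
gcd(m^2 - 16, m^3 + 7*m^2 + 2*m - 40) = m + 4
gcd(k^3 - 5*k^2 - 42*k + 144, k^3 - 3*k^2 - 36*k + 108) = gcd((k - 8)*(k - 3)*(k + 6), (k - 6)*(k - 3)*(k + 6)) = k^2 + 3*k - 18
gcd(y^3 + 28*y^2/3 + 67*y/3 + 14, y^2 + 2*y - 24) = y + 6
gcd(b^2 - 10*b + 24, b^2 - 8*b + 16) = b - 4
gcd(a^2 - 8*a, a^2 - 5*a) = a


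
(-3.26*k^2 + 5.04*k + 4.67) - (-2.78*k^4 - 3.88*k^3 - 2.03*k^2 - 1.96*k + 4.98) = 2.78*k^4 + 3.88*k^3 - 1.23*k^2 + 7.0*k - 0.31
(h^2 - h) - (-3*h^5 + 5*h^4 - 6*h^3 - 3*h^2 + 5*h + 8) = 3*h^5 - 5*h^4 + 6*h^3 + 4*h^2 - 6*h - 8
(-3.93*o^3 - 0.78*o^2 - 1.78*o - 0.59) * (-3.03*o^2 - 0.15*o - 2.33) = 11.9079*o^5 + 2.9529*o^4 + 14.6673*o^3 + 3.8721*o^2 + 4.2359*o + 1.3747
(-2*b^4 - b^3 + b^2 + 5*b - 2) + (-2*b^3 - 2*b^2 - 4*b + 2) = -2*b^4 - 3*b^3 - b^2 + b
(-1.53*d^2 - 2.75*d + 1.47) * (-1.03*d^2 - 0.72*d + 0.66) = 1.5759*d^4 + 3.9341*d^3 - 0.5439*d^2 - 2.8734*d + 0.9702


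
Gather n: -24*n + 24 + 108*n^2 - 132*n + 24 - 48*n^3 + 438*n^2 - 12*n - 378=-48*n^3 + 546*n^2 - 168*n - 330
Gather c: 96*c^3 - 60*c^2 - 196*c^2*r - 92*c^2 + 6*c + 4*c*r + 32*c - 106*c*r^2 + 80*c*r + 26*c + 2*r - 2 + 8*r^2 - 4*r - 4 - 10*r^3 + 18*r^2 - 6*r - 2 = 96*c^3 + c^2*(-196*r - 152) + c*(-106*r^2 + 84*r + 64) - 10*r^3 + 26*r^2 - 8*r - 8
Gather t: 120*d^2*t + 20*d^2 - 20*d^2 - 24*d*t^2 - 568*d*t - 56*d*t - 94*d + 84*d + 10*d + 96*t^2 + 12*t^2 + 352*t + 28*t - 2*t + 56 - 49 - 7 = t^2*(108 - 24*d) + t*(120*d^2 - 624*d + 378)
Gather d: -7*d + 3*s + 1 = -7*d + 3*s + 1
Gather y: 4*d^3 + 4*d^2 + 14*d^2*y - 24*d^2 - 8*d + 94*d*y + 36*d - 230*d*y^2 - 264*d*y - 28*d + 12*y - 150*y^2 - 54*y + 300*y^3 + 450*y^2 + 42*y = 4*d^3 - 20*d^2 + 300*y^3 + y^2*(300 - 230*d) + y*(14*d^2 - 170*d)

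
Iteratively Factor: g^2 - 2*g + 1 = (g - 1)*(g - 1)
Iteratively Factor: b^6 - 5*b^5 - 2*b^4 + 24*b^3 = (b)*(b^5 - 5*b^4 - 2*b^3 + 24*b^2) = b*(b + 2)*(b^4 - 7*b^3 + 12*b^2) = b^2*(b + 2)*(b^3 - 7*b^2 + 12*b) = b^3*(b + 2)*(b^2 - 7*b + 12) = b^3*(b - 3)*(b + 2)*(b - 4)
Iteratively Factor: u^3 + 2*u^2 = (u)*(u^2 + 2*u) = u^2*(u + 2)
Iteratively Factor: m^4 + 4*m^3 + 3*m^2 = (m + 3)*(m^3 + m^2) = m*(m + 3)*(m^2 + m) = m^2*(m + 3)*(m + 1)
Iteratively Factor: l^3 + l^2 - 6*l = (l)*(l^2 + l - 6) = l*(l - 2)*(l + 3)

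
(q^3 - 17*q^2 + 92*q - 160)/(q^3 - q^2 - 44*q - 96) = (q^2 - 9*q + 20)/(q^2 + 7*q + 12)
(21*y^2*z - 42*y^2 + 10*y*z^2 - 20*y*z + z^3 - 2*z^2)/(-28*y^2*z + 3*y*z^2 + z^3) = (-3*y*z + 6*y - z^2 + 2*z)/(z*(4*y - z))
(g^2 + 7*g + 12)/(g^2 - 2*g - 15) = (g + 4)/(g - 5)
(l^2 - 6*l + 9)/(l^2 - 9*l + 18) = (l - 3)/(l - 6)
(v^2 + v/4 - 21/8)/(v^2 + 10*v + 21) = (v^2 + v/4 - 21/8)/(v^2 + 10*v + 21)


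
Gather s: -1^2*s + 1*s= 0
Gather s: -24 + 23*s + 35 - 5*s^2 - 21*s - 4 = -5*s^2 + 2*s + 7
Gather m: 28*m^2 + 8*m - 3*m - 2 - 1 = 28*m^2 + 5*m - 3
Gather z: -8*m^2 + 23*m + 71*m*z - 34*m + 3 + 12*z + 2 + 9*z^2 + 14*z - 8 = -8*m^2 - 11*m + 9*z^2 + z*(71*m + 26) - 3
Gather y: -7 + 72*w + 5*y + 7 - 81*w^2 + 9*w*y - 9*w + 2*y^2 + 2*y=-81*w^2 + 63*w + 2*y^2 + y*(9*w + 7)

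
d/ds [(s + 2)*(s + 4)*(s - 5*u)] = 3*s^2 - 10*s*u + 12*s - 30*u + 8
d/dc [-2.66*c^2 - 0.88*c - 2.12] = -5.32*c - 0.88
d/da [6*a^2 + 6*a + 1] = 12*a + 6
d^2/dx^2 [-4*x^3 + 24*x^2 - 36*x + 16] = 48 - 24*x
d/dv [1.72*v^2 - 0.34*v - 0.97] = 3.44*v - 0.34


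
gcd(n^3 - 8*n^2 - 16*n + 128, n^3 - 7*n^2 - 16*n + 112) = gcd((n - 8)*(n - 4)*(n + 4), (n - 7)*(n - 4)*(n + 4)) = n^2 - 16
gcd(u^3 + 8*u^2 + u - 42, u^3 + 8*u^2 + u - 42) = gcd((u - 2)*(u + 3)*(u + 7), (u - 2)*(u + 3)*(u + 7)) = u^3 + 8*u^2 + u - 42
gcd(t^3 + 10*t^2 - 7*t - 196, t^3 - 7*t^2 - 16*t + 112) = t - 4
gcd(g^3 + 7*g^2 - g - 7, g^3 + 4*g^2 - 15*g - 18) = g + 1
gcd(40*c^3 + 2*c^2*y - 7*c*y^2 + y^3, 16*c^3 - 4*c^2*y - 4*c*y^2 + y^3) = -8*c^2 - 2*c*y + y^2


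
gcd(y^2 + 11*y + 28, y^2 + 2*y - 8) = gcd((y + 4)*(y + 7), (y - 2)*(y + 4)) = y + 4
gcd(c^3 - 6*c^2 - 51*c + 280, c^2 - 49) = c + 7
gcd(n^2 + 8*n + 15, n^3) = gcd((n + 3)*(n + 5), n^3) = 1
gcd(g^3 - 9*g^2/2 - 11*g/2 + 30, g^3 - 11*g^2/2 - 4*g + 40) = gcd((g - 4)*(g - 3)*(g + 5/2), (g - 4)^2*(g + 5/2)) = g^2 - 3*g/2 - 10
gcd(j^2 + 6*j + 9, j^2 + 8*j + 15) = j + 3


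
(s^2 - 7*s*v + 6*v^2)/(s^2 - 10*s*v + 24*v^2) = (s - v)/(s - 4*v)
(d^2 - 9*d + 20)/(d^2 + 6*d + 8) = (d^2 - 9*d + 20)/(d^2 + 6*d + 8)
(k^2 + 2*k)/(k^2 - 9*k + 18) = k*(k + 2)/(k^2 - 9*k + 18)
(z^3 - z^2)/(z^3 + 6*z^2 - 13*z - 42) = z^2*(z - 1)/(z^3 + 6*z^2 - 13*z - 42)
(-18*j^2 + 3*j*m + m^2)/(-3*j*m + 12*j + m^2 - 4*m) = (6*j + m)/(m - 4)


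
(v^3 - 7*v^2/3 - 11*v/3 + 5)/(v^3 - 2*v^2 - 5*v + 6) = (v + 5/3)/(v + 2)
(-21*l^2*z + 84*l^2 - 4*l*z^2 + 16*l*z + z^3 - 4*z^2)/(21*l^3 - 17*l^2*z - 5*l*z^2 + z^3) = (z - 4)/(-l + z)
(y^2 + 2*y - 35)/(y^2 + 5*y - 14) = (y - 5)/(y - 2)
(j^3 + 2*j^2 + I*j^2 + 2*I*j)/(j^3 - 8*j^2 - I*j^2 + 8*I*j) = (j^2 + j*(2 + I) + 2*I)/(j^2 - j*(8 + I) + 8*I)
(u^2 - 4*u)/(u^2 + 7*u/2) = 2*(u - 4)/(2*u + 7)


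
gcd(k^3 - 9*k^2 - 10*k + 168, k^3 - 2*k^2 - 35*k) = k - 7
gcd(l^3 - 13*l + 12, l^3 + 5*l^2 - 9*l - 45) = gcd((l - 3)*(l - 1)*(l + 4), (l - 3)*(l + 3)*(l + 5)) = l - 3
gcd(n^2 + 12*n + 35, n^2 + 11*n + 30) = n + 5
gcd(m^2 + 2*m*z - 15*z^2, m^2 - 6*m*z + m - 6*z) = 1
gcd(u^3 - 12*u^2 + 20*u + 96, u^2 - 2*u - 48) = u - 8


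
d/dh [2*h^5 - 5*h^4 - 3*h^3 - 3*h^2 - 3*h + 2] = 10*h^4 - 20*h^3 - 9*h^2 - 6*h - 3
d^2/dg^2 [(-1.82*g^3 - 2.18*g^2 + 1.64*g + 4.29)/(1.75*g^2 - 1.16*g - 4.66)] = (-7.105427357601e-15*g^5 + 7.105427357601e-15*g^4 - 33.3879839999999*g^3 - 86.867802*g^2 - 209.141352*g - 30.895236)/(5.359375*g^6 - 10.6575*g^5 - 35.74935*g^4 + 55.197904*g^3 + 95.195412*g^2 - 75.570288*g - 101.194696)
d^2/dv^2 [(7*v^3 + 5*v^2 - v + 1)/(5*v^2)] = 2*(3 - v)/(5*v^4)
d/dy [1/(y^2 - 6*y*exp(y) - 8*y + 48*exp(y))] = 2*(3*y*exp(y) - y - 21*exp(y) + 4)/(y^2 - 6*y*exp(y) - 8*y + 48*exp(y))^2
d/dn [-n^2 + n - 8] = 1 - 2*n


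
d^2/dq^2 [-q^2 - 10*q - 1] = -2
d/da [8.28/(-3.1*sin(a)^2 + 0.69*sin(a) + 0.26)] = (51.336*sin(a) - 5.7132)*cos(a)/(-3.1*sin(a)^2 + 0.69*sin(a) + 0.26)^2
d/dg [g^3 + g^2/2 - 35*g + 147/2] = 3*g^2 + g - 35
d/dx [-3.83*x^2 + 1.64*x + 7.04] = 1.64 - 7.66*x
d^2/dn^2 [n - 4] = 0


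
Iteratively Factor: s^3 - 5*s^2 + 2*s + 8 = (s + 1)*(s^2 - 6*s + 8) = (s - 2)*(s + 1)*(s - 4)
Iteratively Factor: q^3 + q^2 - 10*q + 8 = (q - 2)*(q^2 + 3*q - 4) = (q - 2)*(q - 1)*(q + 4)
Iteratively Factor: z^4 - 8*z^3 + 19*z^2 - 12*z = (z - 3)*(z^3 - 5*z^2 + 4*z) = (z - 3)*(z - 1)*(z^2 - 4*z) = (z - 4)*(z - 3)*(z - 1)*(z)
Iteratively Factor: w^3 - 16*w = (w)*(w^2 - 16) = w*(w - 4)*(w + 4)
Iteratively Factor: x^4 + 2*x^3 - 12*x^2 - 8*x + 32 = (x + 2)*(x^3 - 12*x + 16) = (x + 2)*(x + 4)*(x^2 - 4*x + 4) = (x - 2)*(x + 2)*(x + 4)*(x - 2)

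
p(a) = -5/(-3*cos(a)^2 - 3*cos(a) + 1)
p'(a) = -5*(-6*sin(a)*cos(a) - 3*sin(a))/(-3*cos(a)^2 - 3*cos(a) + 1)^2 = 15*(2*cos(a) + 1)*sin(a)/(3*cos(a)^2 + 3*cos(a) - 1)^2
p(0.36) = 1.13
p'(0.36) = 0.77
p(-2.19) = -2.89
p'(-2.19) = 0.66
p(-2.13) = -2.86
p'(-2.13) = 0.25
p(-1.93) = -2.97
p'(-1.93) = -1.47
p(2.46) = -3.29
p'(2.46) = -2.26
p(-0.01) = 1.00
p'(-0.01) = -0.02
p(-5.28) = 3.38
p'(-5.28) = 11.98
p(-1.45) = -8.40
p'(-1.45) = -52.21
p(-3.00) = -4.86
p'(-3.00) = 1.96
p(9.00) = -4.02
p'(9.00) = -3.29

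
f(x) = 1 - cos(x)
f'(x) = sin(x)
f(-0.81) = 0.31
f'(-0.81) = -0.72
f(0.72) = 0.25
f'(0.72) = 0.66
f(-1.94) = 1.36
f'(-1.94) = -0.93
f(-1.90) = 1.32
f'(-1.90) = -0.95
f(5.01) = 0.71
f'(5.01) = -0.96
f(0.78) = 0.29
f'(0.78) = 0.70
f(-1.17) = 0.61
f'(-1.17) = -0.92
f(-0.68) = 0.22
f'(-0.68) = -0.63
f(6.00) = 0.04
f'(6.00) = -0.28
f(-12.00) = 0.16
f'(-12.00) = 0.54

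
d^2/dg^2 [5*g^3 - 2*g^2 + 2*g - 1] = 30*g - 4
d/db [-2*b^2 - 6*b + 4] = -4*b - 6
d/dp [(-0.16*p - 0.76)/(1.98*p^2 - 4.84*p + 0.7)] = (0.3168*p^2 + 3.0096*p - 3.7904)/(3.9204*p^4 - 19.1664*p^3 + 26.1976*p^2 - 6.776*p + 0.49)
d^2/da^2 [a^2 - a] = 2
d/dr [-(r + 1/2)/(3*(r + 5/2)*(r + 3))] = (4*r^2 + 4*r - 19)/(3*(4*r^4 + 44*r^3 + 181*r^2 + 330*r + 225))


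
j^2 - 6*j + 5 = (j - 5)*(j - 1)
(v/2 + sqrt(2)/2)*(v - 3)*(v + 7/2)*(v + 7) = v^4/2 + sqrt(2)*v^3/2 + 15*v^3/4 - 7*v^2/2 + 15*sqrt(2)*v^2/4 - 147*v/4 - 7*sqrt(2)*v/2 - 147*sqrt(2)/4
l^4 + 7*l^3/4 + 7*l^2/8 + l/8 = l*(l + 1/4)*(l + 1/2)*(l + 1)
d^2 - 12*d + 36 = (d - 6)^2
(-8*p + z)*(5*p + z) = -40*p^2 - 3*p*z + z^2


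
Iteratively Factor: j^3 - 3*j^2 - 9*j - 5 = (j - 5)*(j^2 + 2*j + 1) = (j - 5)*(j + 1)*(j + 1)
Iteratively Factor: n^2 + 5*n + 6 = (n + 2)*(n + 3)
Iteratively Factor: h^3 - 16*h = (h - 4)*(h^2 + 4*h) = (h - 4)*(h + 4)*(h)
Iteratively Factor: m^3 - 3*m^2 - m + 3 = (m - 1)*(m^2 - 2*m - 3) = (m - 1)*(m + 1)*(m - 3)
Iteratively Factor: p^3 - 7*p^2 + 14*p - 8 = (p - 2)*(p^2 - 5*p + 4) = (p - 4)*(p - 2)*(p - 1)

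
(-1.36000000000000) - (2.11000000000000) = -3.47000000000000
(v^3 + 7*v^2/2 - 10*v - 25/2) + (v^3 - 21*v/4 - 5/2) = 2*v^3 + 7*v^2/2 - 61*v/4 - 15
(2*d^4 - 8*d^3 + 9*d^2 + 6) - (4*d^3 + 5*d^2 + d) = 2*d^4 - 12*d^3 + 4*d^2 - d + 6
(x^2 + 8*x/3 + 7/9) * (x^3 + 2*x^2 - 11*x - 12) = x^5 + 14*x^4/3 - 44*x^3/9 - 358*x^2/9 - 365*x/9 - 28/3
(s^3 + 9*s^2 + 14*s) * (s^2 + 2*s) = s^5 + 11*s^4 + 32*s^3 + 28*s^2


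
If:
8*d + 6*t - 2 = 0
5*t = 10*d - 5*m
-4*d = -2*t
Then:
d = 1/10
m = 0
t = 1/5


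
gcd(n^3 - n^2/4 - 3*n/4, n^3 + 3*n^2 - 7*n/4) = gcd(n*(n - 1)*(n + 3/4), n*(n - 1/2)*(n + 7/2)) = n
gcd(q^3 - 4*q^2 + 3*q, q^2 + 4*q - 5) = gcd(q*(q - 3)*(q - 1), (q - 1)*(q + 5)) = q - 1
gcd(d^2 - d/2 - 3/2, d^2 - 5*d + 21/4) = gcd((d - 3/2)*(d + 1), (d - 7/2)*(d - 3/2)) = d - 3/2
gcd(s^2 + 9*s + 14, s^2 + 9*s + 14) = s^2 + 9*s + 14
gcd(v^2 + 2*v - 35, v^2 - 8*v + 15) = v - 5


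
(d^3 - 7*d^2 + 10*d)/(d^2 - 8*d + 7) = d*(d^2 - 7*d + 10)/(d^2 - 8*d + 7)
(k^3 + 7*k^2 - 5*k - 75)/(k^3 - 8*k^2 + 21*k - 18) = (k^2 + 10*k + 25)/(k^2 - 5*k + 6)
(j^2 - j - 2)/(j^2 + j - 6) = (j + 1)/(j + 3)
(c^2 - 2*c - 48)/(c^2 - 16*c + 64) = (c + 6)/(c - 8)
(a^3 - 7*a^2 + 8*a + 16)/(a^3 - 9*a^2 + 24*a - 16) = (a + 1)/(a - 1)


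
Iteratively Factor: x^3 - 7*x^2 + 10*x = (x - 2)*(x^2 - 5*x) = x*(x - 2)*(x - 5)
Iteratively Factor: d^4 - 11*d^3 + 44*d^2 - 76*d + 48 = (d - 2)*(d^3 - 9*d^2 + 26*d - 24) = (d - 3)*(d - 2)*(d^2 - 6*d + 8) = (d - 4)*(d - 3)*(d - 2)*(d - 2)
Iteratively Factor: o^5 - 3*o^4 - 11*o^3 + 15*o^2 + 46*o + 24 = (o - 4)*(o^4 + o^3 - 7*o^2 - 13*o - 6) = (o - 4)*(o - 3)*(o^3 + 4*o^2 + 5*o + 2) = (o - 4)*(o - 3)*(o + 2)*(o^2 + 2*o + 1) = (o - 4)*(o - 3)*(o + 1)*(o + 2)*(o + 1)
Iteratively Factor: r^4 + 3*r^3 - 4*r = (r - 1)*(r^3 + 4*r^2 + 4*r) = r*(r - 1)*(r^2 + 4*r + 4) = r*(r - 1)*(r + 2)*(r + 2)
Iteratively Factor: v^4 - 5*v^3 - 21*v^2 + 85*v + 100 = (v + 4)*(v^3 - 9*v^2 + 15*v + 25) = (v - 5)*(v + 4)*(v^2 - 4*v - 5) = (v - 5)^2*(v + 4)*(v + 1)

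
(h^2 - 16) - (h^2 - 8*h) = 8*h - 16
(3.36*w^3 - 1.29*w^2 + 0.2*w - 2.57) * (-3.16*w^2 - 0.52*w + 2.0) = -10.6176*w^5 + 2.3292*w^4 + 6.7588*w^3 + 5.4372*w^2 + 1.7364*w - 5.14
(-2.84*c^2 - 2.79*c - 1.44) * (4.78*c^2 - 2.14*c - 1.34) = -13.5752*c^4 - 7.2586*c^3 + 2.893*c^2 + 6.8202*c + 1.9296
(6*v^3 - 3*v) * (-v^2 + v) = -6*v^5 + 6*v^4 + 3*v^3 - 3*v^2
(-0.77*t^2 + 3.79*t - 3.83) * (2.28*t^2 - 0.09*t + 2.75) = -1.7556*t^4 + 8.7105*t^3 - 11.191*t^2 + 10.7672*t - 10.5325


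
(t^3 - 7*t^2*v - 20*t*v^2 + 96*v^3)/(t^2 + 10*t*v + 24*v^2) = (t^2 - 11*t*v + 24*v^2)/(t + 6*v)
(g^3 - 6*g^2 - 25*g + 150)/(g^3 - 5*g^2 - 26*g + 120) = (g - 5)/(g - 4)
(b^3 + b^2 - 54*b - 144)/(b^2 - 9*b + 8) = (b^2 + 9*b + 18)/(b - 1)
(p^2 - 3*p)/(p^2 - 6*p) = (p - 3)/(p - 6)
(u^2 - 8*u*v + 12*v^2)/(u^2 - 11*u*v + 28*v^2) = (u^2 - 8*u*v + 12*v^2)/(u^2 - 11*u*v + 28*v^2)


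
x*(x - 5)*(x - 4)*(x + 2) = x^4 - 7*x^3 + 2*x^2 + 40*x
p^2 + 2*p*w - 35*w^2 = (p - 5*w)*(p + 7*w)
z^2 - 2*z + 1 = (z - 1)^2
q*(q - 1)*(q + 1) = q^3 - q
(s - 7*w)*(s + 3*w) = s^2 - 4*s*w - 21*w^2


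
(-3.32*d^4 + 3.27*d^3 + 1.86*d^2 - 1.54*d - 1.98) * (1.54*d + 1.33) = -5.1128*d^5 + 0.6202*d^4 + 7.2135*d^3 + 0.1022*d^2 - 5.0974*d - 2.6334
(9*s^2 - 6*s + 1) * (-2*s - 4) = -18*s^3 - 24*s^2 + 22*s - 4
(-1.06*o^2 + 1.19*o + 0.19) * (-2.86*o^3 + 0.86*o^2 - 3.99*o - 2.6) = 3.0316*o^5 - 4.315*o^4 + 4.7094*o^3 - 1.8287*o^2 - 3.8521*o - 0.494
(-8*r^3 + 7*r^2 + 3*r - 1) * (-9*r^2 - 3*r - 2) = 72*r^5 - 39*r^4 - 32*r^3 - 14*r^2 - 3*r + 2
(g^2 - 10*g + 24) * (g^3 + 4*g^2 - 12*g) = g^5 - 6*g^4 - 28*g^3 + 216*g^2 - 288*g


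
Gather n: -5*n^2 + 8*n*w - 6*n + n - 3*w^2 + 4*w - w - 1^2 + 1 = -5*n^2 + n*(8*w - 5) - 3*w^2 + 3*w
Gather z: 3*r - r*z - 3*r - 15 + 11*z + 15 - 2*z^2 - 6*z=-2*z^2 + z*(5 - r)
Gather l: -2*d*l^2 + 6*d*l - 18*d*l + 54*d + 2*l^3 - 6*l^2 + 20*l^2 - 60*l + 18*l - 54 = 54*d + 2*l^3 + l^2*(14 - 2*d) + l*(-12*d - 42) - 54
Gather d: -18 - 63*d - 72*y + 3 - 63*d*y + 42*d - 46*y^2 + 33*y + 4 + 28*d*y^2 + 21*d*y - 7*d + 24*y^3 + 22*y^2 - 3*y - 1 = d*(28*y^2 - 42*y - 28) + 24*y^3 - 24*y^2 - 42*y - 12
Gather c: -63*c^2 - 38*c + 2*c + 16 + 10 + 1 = -63*c^2 - 36*c + 27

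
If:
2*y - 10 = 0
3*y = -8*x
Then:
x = -15/8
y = 5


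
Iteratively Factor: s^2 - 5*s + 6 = (s - 2)*(s - 3)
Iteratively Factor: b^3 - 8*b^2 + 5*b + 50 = (b - 5)*(b^2 - 3*b - 10) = (b - 5)*(b + 2)*(b - 5)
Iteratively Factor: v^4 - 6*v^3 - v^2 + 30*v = (v)*(v^3 - 6*v^2 - v + 30) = v*(v + 2)*(v^2 - 8*v + 15) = v*(v - 5)*(v + 2)*(v - 3)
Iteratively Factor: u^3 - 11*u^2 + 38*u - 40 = (u - 5)*(u^2 - 6*u + 8) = (u - 5)*(u - 2)*(u - 4)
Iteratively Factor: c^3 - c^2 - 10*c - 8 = (c + 2)*(c^2 - 3*c - 4) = (c + 1)*(c + 2)*(c - 4)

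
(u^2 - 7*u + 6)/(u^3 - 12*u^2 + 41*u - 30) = 1/(u - 5)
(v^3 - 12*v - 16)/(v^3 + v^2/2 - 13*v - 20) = 2*(v + 2)/(2*v + 5)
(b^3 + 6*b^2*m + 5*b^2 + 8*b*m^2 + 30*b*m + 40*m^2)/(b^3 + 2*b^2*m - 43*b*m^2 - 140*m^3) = (b^2 + 2*b*m + 5*b + 10*m)/(b^2 - 2*b*m - 35*m^2)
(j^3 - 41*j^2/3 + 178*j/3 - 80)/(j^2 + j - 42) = (3*j^2 - 23*j + 40)/(3*(j + 7))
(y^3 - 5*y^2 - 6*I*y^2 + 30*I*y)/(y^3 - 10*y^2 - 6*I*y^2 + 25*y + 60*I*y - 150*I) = y/(y - 5)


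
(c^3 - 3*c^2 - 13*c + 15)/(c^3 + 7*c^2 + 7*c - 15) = (c - 5)/(c + 5)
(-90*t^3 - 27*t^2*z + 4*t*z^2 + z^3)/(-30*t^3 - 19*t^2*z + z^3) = (6*t + z)/(2*t + z)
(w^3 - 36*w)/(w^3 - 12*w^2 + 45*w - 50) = w*(w^2 - 36)/(w^3 - 12*w^2 + 45*w - 50)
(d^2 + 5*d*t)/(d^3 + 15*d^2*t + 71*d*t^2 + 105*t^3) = d/(d^2 + 10*d*t + 21*t^2)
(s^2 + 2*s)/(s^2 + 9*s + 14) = s/(s + 7)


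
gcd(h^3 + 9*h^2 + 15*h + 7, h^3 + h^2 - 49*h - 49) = h^2 + 8*h + 7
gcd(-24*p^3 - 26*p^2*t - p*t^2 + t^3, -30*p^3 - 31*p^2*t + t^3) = 6*p^2 + 5*p*t - t^2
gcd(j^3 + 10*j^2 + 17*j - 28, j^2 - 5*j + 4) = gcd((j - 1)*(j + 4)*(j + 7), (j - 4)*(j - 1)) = j - 1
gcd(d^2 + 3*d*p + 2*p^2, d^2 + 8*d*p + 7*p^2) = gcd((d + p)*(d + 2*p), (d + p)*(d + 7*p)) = d + p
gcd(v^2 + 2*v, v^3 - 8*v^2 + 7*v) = v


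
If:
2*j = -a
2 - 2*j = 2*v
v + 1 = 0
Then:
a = -4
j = 2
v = -1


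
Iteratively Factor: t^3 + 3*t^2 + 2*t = (t + 1)*(t^2 + 2*t) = (t + 1)*(t + 2)*(t)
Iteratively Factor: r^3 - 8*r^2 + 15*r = (r)*(r^2 - 8*r + 15) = r*(r - 5)*(r - 3)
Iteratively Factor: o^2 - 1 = (o - 1)*(o + 1)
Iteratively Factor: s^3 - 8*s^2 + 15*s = (s - 3)*(s^2 - 5*s) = s*(s - 3)*(s - 5)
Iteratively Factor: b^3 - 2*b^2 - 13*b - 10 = (b - 5)*(b^2 + 3*b + 2) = (b - 5)*(b + 1)*(b + 2)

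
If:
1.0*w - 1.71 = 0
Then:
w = 1.71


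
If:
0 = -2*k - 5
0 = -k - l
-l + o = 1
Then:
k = -5/2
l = 5/2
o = 7/2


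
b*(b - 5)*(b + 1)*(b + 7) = b^4 + 3*b^3 - 33*b^2 - 35*b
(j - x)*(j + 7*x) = j^2 + 6*j*x - 7*x^2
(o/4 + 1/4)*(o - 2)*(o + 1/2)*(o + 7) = o^4/4 + 13*o^3/8 - 3*o^2/2 - 37*o/8 - 7/4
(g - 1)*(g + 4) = g^2 + 3*g - 4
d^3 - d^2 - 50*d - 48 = (d - 8)*(d + 1)*(d + 6)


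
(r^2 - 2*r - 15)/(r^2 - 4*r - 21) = (r - 5)/(r - 7)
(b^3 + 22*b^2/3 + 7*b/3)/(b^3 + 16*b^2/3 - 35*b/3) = (3*b + 1)/(3*b - 5)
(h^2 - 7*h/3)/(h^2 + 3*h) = (h - 7/3)/(h + 3)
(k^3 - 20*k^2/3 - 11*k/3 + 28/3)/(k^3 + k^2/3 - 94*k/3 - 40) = (k^2 - 8*k + 7)/(k^2 - k - 30)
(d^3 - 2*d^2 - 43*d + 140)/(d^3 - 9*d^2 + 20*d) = (d + 7)/d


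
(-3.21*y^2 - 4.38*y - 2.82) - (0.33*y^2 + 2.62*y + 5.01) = -3.54*y^2 - 7.0*y - 7.83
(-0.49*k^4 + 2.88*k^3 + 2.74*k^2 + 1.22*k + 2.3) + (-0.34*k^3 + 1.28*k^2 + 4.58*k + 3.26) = -0.49*k^4 + 2.54*k^3 + 4.02*k^2 + 5.8*k + 5.56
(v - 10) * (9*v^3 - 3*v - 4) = 9*v^4 - 90*v^3 - 3*v^2 + 26*v + 40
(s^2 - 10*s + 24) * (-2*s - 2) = -2*s^3 + 18*s^2 - 28*s - 48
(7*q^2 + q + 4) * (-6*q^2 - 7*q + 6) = -42*q^4 - 55*q^3 + 11*q^2 - 22*q + 24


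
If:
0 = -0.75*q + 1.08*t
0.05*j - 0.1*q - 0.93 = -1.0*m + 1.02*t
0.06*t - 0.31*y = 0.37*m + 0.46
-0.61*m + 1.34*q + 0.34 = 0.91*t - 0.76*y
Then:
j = 19.5608867700762 - 10.9057454528375*y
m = -1.0617169428038*y - 1.43670373284173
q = -1.98804645209774*y - 1.71792914763454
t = -1.38058781395677*y - 1.19300635252398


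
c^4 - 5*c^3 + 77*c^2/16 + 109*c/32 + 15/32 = (c - 3)*(c - 5/2)*(c + 1/4)^2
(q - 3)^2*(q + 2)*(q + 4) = q^4 - 19*q^2 + 6*q + 72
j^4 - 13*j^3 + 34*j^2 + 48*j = j*(j - 8)*(j - 6)*(j + 1)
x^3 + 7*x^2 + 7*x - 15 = (x - 1)*(x + 3)*(x + 5)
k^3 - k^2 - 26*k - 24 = (k - 6)*(k + 1)*(k + 4)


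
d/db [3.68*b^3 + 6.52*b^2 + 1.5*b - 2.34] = 11.04*b^2 + 13.04*b + 1.5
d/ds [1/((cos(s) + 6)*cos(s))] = 2*(cos(s) + 3)*sin(s)/((cos(s) + 6)^2*cos(s)^2)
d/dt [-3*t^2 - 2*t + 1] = -6*t - 2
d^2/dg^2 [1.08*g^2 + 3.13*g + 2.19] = 2.16000000000000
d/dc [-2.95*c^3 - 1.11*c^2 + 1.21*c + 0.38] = -8.85*c^2 - 2.22*c + 1.21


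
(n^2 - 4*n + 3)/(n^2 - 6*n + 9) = (n - 1)/(n - 3)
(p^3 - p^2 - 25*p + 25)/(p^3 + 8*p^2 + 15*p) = (p^2 - 6*p + 5)/(p*(p + 3))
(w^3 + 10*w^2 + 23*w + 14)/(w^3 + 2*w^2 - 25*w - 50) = (w^2 + 8*w + 7)/(w^2 - 25)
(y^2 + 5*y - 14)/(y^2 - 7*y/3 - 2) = 3*(-y^2 - 5*y + 14)/(-3*y^2 + 7*y + 6)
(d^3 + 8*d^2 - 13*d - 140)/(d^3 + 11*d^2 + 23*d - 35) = (d - 4)/(d - 1)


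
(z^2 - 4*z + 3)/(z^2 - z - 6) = (z - 1)/(z + 2)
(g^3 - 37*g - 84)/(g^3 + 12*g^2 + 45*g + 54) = (g^2 - 3*g - 28)/(g^2 + 9*g + 18)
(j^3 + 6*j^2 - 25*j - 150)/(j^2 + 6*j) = j - 25/j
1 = 1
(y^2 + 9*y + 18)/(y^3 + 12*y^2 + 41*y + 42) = (y + 6)/(y^2 + 9*y + 14)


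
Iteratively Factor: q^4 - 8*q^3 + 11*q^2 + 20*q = (q + 1)*(q^3 - 9*q^2 + 20*q) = (q - 5)*(q + 1)*(q^2 - 4*q) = q*(q - 5)*(q + 1)*(q - 4)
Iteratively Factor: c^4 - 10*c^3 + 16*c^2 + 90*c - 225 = (c - 5)*(c^3 - 5*c^2 - 9*c + 45) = (c - 5)*(c + 3)*(c^2 - 8*c + 15) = (c - 5)^2*(c + 3)*(c - 3)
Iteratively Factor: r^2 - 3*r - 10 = (r - 5)*(r + 2)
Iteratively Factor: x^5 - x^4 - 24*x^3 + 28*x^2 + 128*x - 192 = (x - 4)*(x^4 + 3*x^3 - 12*x^2 - 20*x + 48) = (x - 4)*(x - 2)*(x^3 + 5*x^2 - 2*x - 24) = (x - 4)*(x - 2)*(x + 4)*(x^2 + x - 6) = (x - 4)*(x - 2)^2*(x + 4)*(x + 3)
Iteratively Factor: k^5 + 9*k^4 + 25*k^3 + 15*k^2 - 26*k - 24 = (k - 1)*(k^4 + 10*k^3 + 35*k^2 + 50*k + 24) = (k - 1)*(k + 2)*(k^3 + 8*k^2 + 19*k + 12) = (k - 1)*(k + 1)*(k + 2)*(k^2 + 7*k + 12) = (k - 1)*(k + 1)*(k + 2)*(k + 3)*(k + 4)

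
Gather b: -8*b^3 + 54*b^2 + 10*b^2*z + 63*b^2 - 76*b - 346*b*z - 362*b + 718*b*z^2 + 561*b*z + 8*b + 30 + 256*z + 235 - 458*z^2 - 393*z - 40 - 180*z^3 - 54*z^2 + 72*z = -8*b^3 + b^2*(10*z + 117) + b*(718*z^2 + 215*z - 430) - 180*z^3 - 512*z^2 - 65*z + 225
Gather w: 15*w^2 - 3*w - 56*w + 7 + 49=15*w^2 - 59*w + 56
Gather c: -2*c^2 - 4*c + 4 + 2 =-2*c^2 - 4*c + 6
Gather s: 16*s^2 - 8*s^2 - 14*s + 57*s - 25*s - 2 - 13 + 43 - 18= 8*s^2 + 18*s + 10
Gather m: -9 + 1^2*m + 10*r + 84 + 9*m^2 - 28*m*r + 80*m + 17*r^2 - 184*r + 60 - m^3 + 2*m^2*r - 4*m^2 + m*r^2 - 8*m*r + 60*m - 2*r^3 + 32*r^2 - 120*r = -m^3 + m^2*(2*r + 5) + m*(r^2 - 36*r + 141) - 2*r^3 + 49*r^2 - 294*r + 135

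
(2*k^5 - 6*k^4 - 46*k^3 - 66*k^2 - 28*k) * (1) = 2*k^5 - 6*k^4 - 46*k^3 - 66*k^2 - 28*k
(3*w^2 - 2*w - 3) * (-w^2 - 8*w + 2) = -3*w^4 - 22*w^3 + 25*w^2 + 20*w - 6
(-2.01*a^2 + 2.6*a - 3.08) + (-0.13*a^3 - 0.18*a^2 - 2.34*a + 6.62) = -0.13*a^3 - 2.19*a^2 + 0.26*a + 3.54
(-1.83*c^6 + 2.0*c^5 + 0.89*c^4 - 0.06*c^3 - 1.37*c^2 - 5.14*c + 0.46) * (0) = 0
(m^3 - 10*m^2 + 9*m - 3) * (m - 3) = m^4 - 13*m^3 + 39*m^2 - 30*m + 9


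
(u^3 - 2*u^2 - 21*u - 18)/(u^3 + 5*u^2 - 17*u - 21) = (u^2 - 3*u - 18)/(u^2 + 4*u - 21)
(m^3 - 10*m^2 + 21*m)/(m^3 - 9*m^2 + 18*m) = (m - 7)/(m - 6)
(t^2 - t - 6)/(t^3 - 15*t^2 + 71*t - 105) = (t + 2)/(t^2 - 12*t + 35)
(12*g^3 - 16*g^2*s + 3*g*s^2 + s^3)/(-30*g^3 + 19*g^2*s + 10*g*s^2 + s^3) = (-2*g + s)/(5*g + s)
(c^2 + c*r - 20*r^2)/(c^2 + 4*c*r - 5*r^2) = (-c + 4*r)/(-c + r)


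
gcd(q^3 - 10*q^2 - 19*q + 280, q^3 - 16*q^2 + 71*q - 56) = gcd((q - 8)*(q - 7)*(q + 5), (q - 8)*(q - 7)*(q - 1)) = q^2 - 15*q + 56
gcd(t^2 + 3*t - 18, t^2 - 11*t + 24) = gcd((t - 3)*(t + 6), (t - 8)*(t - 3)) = t - 3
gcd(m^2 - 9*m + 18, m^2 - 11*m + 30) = m - 6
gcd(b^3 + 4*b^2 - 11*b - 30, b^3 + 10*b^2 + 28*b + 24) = b + 2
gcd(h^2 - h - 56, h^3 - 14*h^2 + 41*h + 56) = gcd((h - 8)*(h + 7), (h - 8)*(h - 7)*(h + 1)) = h - 8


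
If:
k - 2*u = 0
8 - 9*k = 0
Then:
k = 8/9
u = 4/9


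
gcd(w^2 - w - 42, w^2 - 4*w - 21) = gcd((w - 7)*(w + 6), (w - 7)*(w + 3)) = w - 7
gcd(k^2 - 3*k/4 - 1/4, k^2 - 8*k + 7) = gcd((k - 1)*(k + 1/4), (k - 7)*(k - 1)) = k - 1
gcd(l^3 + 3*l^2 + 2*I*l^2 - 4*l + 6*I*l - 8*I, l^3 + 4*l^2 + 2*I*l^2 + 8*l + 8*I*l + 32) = l + 4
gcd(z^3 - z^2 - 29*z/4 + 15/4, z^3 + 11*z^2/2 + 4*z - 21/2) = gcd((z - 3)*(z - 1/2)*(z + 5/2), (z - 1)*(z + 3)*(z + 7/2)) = 1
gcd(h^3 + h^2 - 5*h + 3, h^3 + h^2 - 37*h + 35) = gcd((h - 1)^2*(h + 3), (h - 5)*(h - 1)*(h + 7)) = h - 1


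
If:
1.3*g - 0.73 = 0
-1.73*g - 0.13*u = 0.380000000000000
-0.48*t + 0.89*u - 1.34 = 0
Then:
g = 0.56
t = -22.07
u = -10.40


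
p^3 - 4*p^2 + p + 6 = (p - 3)*(p - 2)*(p + 1)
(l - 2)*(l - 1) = l^2 - 3*l + 2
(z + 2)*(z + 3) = z^2 + 5*z + 6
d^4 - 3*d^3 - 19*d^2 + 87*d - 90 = (d - 3)^2*(d - 2)*(d + 5)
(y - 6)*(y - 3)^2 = y^3 - 12*y^2 + 45*y - 54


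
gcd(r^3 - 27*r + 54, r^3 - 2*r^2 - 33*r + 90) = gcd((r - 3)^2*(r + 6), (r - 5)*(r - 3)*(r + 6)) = r^2 + 3*r - 18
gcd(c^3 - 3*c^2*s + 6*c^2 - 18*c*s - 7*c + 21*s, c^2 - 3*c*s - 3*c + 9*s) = -c + 3*s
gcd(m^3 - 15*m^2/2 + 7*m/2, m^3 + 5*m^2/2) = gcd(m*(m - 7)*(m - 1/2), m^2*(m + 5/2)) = m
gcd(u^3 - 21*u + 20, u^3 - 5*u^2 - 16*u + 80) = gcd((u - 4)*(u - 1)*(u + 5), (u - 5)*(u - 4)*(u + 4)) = u - 4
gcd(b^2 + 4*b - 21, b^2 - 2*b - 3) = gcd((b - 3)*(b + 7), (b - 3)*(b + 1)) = b - 3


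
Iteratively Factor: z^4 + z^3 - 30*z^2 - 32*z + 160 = (z - 2)*(z^3 + 3*z^2 - 24*z - 80) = (z - 5)*(z - 2)*(z^2 + 8*z + 16) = (z - 5)*(z - 2)*(z + 4)*(z + 4)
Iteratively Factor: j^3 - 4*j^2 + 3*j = (j - 3)*(j^2 - j) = j*(j - 3)*(j - 1)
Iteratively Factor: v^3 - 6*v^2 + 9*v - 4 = (v - 1)*(v^2 - 5*v + 4) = (v - 4)*(v - 1)*(v - 1)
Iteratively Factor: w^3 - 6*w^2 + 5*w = (w - 1)*(w^2 - 5*w) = w*(w - 1)*(w - 5)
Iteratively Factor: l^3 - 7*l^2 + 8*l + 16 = (l - 4)*(l^2 - 3*l - 4) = (l - 4)^2*(l + 1)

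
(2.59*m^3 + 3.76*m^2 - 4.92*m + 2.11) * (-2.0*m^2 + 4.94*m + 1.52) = -5.18*m^5 + 5.2746*m^4 + 32.3512*m^3 - 22.8096*m^2 + 2.945*m + 3.2072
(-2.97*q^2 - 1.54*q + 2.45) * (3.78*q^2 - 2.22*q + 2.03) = -11.2266*q^4 + 0.772200000000001*q^3 + 6.6507*q^2 - 8.5652*q + 4.9735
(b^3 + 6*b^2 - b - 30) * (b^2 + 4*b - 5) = b^5 + 10*b^4 + 18*b^3 - 64*b^2 - 115*b + 150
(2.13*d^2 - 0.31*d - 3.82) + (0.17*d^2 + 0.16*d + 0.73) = 2.3*d^2 - 0.15*d - 3.09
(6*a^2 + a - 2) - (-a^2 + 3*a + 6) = 7*a^2 - 2*a - 8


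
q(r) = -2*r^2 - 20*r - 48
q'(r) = -4*r - 20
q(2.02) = -96.56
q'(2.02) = -28.08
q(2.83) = -120.62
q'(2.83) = -31.32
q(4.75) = -188.12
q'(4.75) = -39.00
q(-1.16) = -27.49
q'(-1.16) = -15.36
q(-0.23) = -43.51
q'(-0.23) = -19.08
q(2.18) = -101.10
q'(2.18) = -28.72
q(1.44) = -80.95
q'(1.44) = -25.76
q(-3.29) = -3.85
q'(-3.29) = -6.84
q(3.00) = -126.00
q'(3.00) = -32.00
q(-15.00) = -198.00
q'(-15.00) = 40.00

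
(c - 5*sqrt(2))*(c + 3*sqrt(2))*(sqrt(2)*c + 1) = sqrt(2)*c^3 - 3*c^2 - 32*sqrt(2)*c - 30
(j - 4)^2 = j^2 - 8*j + 16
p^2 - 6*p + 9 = (p - 3)^2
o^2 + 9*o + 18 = (o + 3)*(o + 6)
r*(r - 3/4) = r^2 - 3*r/4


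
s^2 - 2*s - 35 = (s - 7)*(s + 5)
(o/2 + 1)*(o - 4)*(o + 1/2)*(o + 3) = o^4/2 + 3*o^3/4 - 27*o^2/4 - 31*o/2 - 6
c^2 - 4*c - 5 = (c - 5)*(c + 1)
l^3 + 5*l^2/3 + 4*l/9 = l*(l + 1/3)*(l + 4/3)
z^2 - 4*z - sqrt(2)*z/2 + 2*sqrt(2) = (z - 4)*(z - sqrt(2)/2)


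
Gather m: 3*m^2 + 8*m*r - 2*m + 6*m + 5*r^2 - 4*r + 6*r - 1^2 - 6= 3*m^2 + m*(8*r + 4) + 5*r^2 + 2*r - 7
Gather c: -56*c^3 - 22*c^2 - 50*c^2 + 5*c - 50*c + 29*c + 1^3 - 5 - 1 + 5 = -56*c^3 - 72*c^2 - 16*c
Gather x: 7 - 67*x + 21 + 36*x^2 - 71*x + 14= 36*x^2 - 138*x + 42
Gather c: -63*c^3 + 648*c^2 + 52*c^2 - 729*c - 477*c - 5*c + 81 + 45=-63*c^3 + 700*c^2 - 1211*c + 126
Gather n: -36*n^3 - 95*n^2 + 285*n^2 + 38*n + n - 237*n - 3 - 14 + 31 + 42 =-36*n^3 + 190*n^2 - 198*n + 56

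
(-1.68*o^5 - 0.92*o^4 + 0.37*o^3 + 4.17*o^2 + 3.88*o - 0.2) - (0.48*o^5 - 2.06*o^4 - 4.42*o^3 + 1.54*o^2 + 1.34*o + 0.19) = -2.16*o^5 + 1.14*o^4 + 4.79*o^3 + 2.63*o^2 + 2.54*o - 0.39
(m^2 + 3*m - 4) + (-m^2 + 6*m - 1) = 9*m - 5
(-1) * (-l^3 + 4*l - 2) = l^3 - 4*l + 2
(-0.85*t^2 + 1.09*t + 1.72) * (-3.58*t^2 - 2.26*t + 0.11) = 3.043*t^4 - 1.9812*t^3 - 8.7145*t^2 - 3.7673*t + 0.1892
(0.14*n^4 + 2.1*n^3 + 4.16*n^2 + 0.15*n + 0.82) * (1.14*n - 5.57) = 0.1596*n^5 + 1.6142*n^4 - 6.9546*n^3 - 23.0002*n^2 + 0.0992999999999998*n - 4.5674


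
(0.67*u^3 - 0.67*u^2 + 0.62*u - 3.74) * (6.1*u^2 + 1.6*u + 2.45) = 4.087*u^5 - 3.015*u^4 + 4.3515*u^3 - 23.4635*u^2 - 4.465*u - 9.163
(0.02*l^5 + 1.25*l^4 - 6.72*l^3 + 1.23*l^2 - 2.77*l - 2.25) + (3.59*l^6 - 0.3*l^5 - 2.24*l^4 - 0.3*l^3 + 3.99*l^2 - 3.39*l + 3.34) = 3.59*l^6 - 0.28*l^5 - 0.99*l^4 - 7.02*l^3 + 5.22*l^2 - 6.16*l + 1.09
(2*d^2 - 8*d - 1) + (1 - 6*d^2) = -4*d^2 - 8*d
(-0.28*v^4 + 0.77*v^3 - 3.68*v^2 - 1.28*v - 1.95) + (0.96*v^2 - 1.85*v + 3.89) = -0.28*v^4 + 0.77*v^3 - 2.72*v^2 - 3.13*v + 1.94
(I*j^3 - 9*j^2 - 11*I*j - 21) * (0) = 0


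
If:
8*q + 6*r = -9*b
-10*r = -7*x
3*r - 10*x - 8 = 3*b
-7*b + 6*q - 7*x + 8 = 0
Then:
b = 5776/3127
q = -3684/3127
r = -3752/3127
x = -5360/3127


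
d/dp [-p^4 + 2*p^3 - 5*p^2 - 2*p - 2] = -4*p^3 + 6*p^2 - 10*p - 2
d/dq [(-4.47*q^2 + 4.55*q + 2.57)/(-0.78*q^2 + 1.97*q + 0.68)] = (-5.2569*q^2 - 2.07*q - 1.9689)/(0.6084*q^4 - 3.0732*q^3 + 2.8201*q^2 + 2.6792*q + 0.4624)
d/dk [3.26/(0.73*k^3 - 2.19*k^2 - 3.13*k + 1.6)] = (-7.1394*k^2 + 14.2788*k + 10.2038)/(0.73*k^3 - 2.19*k^2 - 3.13*k + 1.6)^2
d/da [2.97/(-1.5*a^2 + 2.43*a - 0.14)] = (8.91*a - 7.2171)/(1.5*a^2 - 2.43*a + 0.14)^2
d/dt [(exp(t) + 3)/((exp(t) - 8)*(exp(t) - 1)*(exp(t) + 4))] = 2*(-exp(3*t) - 2*exp(2*t) + 15*exp(t) + 58)*exp(t)/(exp(6*t) - 10*exp(5*t) - 31*exp(4*t) + 344*exp(3*t) + 464*exp(2*t) - 1792*exp(t) + 1024)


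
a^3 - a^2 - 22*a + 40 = (a - 4)*(a - 2)*(a + 5)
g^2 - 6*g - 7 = (g - 7)*(g + 1)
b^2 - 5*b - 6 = (b - 6)*(b + 1)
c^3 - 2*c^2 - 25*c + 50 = (c - 5)*(c - 2)*(c + 5)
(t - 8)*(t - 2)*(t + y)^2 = t^4 + 2*t^3*y - 10*t^3 + t^2*y^2 - 20*t^2*y + 16*t^2 - 10*t*y^2 + 32*t*y + 16*y^2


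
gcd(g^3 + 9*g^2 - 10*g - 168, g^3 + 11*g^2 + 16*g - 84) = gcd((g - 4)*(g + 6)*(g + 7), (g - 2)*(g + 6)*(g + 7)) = g^2 + 13*g + 42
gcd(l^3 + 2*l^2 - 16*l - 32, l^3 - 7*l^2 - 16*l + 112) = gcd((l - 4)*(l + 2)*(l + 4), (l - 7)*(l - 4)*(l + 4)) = l^2 - 16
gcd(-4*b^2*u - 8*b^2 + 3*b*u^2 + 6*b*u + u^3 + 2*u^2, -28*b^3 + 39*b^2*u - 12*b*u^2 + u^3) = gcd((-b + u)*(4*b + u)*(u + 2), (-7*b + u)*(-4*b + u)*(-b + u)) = -b + u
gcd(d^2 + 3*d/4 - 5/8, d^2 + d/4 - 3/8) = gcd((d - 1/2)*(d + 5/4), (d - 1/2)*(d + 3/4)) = d - 1/2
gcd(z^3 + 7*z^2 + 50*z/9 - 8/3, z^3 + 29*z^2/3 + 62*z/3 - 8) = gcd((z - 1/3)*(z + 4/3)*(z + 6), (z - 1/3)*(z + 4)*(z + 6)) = z^2 + 17*z/3 - 2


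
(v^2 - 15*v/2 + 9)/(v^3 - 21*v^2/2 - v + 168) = (2*v - 3)/(2*v^2 - 9*v - 56)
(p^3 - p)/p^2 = p - 1/p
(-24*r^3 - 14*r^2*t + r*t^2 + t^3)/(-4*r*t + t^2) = 6*r^2/t + 5*r + t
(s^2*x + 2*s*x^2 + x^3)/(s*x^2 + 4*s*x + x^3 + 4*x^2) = (s + x)/(x + 4)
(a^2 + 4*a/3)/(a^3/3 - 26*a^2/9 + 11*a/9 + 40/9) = 3*a*(3*a + 4)/(3*a^3 - 26*a^2 + 11*a + 40)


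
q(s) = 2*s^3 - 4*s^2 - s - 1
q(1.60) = -4.65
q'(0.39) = -3.21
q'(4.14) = 68.72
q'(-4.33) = 146.13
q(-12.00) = -4021.00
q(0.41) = -1.94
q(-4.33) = -234.03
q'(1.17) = -2.15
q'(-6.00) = 263.00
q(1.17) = -4.44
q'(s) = 6*s^2 - 8*s - 1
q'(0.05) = -1.38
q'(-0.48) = 4.22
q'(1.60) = 1.56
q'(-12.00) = 959.00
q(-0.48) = -1.66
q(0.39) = -1.88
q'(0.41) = -3.27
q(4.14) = 68.22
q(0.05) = -1.06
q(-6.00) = -571.00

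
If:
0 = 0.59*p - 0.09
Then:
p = 0.15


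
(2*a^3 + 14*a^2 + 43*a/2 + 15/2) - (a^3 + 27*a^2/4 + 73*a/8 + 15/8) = a^3 + 29*a^2/4 + 99*a/8 + 45/8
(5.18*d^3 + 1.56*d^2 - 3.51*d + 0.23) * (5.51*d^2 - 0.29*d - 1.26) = 28.5418*d^5 + 7.0934*d^4 - 26.3193*d^3 + 0.3196*d^2 + 4.3559*d - 0.2898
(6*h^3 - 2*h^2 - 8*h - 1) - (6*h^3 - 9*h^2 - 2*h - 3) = 7*h^2 - 6*h + 2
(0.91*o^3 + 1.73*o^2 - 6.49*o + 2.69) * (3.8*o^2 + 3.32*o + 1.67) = 3.458*o^5 + 9.5952*o^4 - 17.3987*o^3 - 8.4357*o^2 - 1.9075*o + 4.4923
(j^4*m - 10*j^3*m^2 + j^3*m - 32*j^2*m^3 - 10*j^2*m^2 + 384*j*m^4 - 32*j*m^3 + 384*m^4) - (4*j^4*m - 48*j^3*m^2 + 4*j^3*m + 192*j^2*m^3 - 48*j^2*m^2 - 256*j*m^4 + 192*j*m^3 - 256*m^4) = -3*j^4*m + 38*j^3*m^2 - 3*j^3*m - 224*j^2*m^3 + 38*j^2*m^2 + 640*j*m^4 - 224*j*m^3 + 640*m^4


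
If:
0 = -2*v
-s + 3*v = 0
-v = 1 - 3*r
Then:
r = 1/3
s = 0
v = 0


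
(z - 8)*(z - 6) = z^2 - 14*z + 48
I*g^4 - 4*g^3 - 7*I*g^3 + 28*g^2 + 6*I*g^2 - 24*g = g*(g - 6)*(g + 4*I)*(I*g - I)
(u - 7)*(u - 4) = u^2 - 11*u + 28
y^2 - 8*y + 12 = (y - 6)*(y - 2)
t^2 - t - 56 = (t - 8)*(t + 7)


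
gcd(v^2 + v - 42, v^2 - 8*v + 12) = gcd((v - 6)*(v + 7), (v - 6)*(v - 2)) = v - 6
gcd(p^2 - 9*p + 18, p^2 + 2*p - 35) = 1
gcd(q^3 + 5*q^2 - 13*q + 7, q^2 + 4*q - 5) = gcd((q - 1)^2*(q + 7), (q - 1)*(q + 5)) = q - 1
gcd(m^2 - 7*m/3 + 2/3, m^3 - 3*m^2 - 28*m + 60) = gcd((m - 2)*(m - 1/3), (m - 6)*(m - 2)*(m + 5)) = m - 2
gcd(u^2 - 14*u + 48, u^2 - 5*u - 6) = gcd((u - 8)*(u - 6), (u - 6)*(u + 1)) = u - 6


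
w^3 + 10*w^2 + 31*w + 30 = (w + 2)*(w + 3)*(w + 5)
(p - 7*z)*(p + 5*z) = p^2 - 2*p*z - 35*z^2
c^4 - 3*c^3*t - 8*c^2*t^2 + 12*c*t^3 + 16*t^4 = (c - 4*t)*(c - 2*t)*(c + t)*(c + 2*t)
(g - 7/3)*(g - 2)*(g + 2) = g^3 - 7*g^2/3 - 4*g + 28/3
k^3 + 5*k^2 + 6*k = k*(k + 2)*(k + 3)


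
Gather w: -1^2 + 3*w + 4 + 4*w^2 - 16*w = 4*w^2 - 13*w + 3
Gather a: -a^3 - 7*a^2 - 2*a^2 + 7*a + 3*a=-a^3 - 9*a^2 + 10*a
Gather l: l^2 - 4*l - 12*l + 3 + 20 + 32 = l^2 - 16*l + 55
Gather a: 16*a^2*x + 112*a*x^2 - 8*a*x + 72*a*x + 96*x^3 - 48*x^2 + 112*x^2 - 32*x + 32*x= 16*a^2*x + a*(112*x^2 + 64*x) + 96*x^3 + 64*x^2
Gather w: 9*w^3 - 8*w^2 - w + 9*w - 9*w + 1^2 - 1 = 9*w^3 - 8*w^2 - w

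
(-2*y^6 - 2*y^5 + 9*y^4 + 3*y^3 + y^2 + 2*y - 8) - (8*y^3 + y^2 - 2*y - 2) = -2*y^6 - 2*y^5 + 9*y^4 - 5*y^3 + 4*y - 6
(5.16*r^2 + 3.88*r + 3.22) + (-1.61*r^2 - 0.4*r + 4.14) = 3.55*r^2 + 3.48*r + 7.36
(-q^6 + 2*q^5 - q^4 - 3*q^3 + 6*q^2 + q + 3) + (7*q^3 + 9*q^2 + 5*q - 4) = -q^6 + 2*q^5 - q^4 + 4*q^3 + 15*q^2 + 6*q - 1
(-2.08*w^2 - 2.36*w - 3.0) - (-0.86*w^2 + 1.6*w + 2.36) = -1.22*w^2 - 3.96*w - 5.36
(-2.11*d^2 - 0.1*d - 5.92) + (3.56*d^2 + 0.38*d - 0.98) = 1.45*d^2 + 0.28*d - 6.9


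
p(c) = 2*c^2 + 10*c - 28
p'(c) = 4*c + 10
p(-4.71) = -30.73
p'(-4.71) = -8.84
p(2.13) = 2.37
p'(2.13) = 18.52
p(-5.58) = -21.53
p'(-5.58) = -12.32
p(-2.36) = -40.46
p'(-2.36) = 0.56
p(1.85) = -2.66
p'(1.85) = 17.40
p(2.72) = 14.00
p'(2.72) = 20.88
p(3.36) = 28.18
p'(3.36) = 23.44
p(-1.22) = -37.22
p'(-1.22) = 5.12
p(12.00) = 380.00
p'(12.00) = 58.00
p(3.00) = 20.00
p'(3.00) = 22.00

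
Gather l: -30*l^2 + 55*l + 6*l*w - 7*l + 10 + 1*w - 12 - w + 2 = -30*l^2 + l*(6*w + 48)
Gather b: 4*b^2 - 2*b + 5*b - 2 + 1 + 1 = 4*b^2 + 3*b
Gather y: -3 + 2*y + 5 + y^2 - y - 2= y^2 + y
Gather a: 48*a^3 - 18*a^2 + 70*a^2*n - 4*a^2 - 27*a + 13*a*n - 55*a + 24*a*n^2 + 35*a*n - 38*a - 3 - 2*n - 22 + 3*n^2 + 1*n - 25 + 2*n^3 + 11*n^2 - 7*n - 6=48*a^3 + a^2*(70*n - 22) + a*(24*n^2 + 48*n - 120) + 2*n^3 + 14*n^2 - 8*n - 56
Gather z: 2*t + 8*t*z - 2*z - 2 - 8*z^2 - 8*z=2*t - 8*z^2 + z*(8*t - 10) - 2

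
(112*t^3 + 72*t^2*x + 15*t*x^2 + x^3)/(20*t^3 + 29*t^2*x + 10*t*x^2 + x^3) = (28*t^2 + 11*t*x + x^2)/(5*t^2 + 6*t*x + x^2)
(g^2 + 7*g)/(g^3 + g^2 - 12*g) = (g + 7)/(g^2 + g - 12)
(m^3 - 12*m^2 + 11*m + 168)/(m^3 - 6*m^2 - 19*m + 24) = (m - 7)/(m - 1)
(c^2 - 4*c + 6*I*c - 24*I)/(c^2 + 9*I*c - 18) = (c - 4)/(c + 3*I)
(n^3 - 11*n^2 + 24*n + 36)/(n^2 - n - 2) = (n^2 - 12*n + 36)/(n - 2)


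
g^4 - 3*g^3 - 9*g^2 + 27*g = g*(g - 3)^2*(g + 3)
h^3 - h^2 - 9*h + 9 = (h - 3)*(h - 1)*(h + 3)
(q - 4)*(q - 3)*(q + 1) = q^3 - 6*q^2 + 5*q + 12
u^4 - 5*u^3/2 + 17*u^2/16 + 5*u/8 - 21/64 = (u - 7/4)*(u - 3/4)*(u - 1/2)*(u + 1/2)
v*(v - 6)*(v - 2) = v^3 - 8*v^2 + 12*v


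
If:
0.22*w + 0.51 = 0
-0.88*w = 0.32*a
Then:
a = 6.38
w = -2.32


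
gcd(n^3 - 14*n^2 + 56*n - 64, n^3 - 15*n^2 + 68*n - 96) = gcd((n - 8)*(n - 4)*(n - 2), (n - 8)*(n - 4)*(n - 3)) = n^2 - 12*n + 32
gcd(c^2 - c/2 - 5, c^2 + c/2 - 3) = c + 2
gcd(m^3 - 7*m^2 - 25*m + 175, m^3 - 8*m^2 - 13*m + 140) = m^2 - 12*m + 35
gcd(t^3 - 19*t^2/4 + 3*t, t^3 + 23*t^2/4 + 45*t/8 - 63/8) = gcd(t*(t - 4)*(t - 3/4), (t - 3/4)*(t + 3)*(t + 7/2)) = t - 3/4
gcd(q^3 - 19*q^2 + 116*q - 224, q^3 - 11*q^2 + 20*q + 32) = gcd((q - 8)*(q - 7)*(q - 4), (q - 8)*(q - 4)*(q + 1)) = q^2 - 12*q + 32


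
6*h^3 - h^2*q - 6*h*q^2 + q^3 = (-6*h + q)*(-h + q)*(h + q)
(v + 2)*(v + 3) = v^2 + 5*v + 6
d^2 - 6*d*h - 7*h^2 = (d - 7*h)*(d + h)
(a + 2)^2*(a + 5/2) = a^3 + 13*a^2/2 + 14*a + 10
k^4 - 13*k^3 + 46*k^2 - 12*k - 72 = (k - 6)^2*(k - 2)*(k + 1)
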